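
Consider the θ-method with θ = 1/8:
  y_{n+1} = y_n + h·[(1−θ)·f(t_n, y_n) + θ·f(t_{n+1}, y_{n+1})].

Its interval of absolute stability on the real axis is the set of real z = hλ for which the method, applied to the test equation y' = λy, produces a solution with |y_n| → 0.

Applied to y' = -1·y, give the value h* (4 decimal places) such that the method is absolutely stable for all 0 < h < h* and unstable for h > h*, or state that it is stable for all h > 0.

(-2.6667,0); λ=-1 ⇒ h* = (8/3)/1 = 2.6667.

Test eqn y'=λy, z=hλ:
  y_{n+1} = y_n + z·[7/8·y_n + 1/8·y_{n+1}] ⇒ (1 − 1/8z)y_{n+1} = (1 + 7/8z)y_n
  ⇒ R(z) = (1 + 7/8z)/(1 − 1/8z).

Find x<0 with |R(x)|<1.
x=-0.96: |R|=0.1429
R=−1: 1+7/8x = −1+1/8x ⇒ -3/4x=2 ⇒ x=2/(-3/4)=-2.6667
Confirm numerically:
  x=-2.354: |R|=0.81881 <1
  x=-2.247: |R|=0.75427 <1
  x=-1.493: |R|=0.25819 <1
  x=-3.197: |R|=1.28418 >1
  x=-3.086: |R|=1.22695 >1
  x=-2.928: |R|=1.14348 >1
Stable set (-2.6667, 0).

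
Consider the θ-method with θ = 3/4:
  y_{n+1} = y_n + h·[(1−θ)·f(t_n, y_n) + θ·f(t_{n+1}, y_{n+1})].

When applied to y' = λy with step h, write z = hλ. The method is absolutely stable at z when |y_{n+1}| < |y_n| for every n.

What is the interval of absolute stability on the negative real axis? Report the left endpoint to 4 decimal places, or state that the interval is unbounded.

(−∞, 0) — no finite endpoint.

Test eqn y'=λy, z=hλ:
  y_{n+1} = y_n + z·[1/4·y_n + 3/4·y_{n+1}] ⇒ (1 − 3/4z)y_{n+1} = (1 + 1/4z)y_n
  ⇒ R(z) = (1 + 1/4z)/(1 − 3/4z).

Boundary: |R(x)|=1, x<0.
x=-0.51: |R|=0.6311
x=-2: |R|=0.2000
x=-10: |R|=0.1765
x=-100: |R|=0.3158
θ=3/4≥1/2 ⇒ |1+1/4x|<|1−3/4x| ∀x<0 ⇒ stable on all of ℝ⁻.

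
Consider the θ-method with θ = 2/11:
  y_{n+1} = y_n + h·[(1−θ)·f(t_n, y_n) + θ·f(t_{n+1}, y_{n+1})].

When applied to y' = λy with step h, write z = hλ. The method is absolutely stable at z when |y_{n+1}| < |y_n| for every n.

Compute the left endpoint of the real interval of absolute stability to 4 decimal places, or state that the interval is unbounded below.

z* = -3.1429.

Test eqn y'=λy, z=hλ:
  y_{n+1} = y_n + z·[9/11·y_n + 2/11·y_{n+1}] ⇒ (1 − 2/11z)y_{n+1} = (1 + 9/11z)y_n
  ⇒ R(z) = (1 + 9/11z)/(1 − 2/11z).

Boundary: |R(x)|=1, x<0.
x=-1.07: |R|=0.1043
R=−1: 1+9/11x = −1+2/11x ⇒ -7/11x=2 ⇒ x=2/(-7/11)=-3.1429
Confirm numerically:
  x=-2.633: |R|=0.78059 <1
  x=-2.088: |R|=0.51344 <1
  x=-1.996: |R|=0.46451 <1
  x=-1.372: |R|=0.09808 <1
  x=-3.451: |R|=1.12049 >1
  x=-3.440: |R|=1.11633 >1
Interval (-3.1429, 0).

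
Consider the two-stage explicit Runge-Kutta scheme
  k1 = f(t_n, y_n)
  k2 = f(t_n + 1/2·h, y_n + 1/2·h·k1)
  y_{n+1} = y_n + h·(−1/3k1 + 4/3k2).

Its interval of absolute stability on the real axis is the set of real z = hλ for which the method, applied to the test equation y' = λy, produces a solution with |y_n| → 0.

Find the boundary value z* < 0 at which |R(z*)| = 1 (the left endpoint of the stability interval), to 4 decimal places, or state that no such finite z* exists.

With y'=λy (z=hλ):
  k1=λy_n ⇒ h·k1=z·y_n;  k2=λ(1+1/2z)y_n ⇒ h·k2=z(1+1/2z)y_n
  y_{n+1}/y_n = 1 − 1/3z + 4/3z(1+1/2z) = 1 + z + 2/3z²
  ⇒ R(z) = 1 + z + 2/3z².

Need |R(x)|<1, x<0.
x=-0.89: |R|=0.6381
R=1: x+2/3x²=0 ⇒ x=−3/2=-1.5000; min R=1−1/(4·2/3)=0.6250>−1
Confirm numerically:
  x=-1.114: |R|=0.71333 <1
  x=-0.893: |R|=0.63863 <1
  x=-0.822: |R|=0.62846 <1
  x=-0.805: |R|=0.62702 <1
  x=-2.071: |R|=1.78836 >1
  x=-1.853: |R|=1.43607 >1
  x=-1.609: |R|=1.11692 >1
So |R|<1 on (-1.5000, 0).

z* = -1.5000.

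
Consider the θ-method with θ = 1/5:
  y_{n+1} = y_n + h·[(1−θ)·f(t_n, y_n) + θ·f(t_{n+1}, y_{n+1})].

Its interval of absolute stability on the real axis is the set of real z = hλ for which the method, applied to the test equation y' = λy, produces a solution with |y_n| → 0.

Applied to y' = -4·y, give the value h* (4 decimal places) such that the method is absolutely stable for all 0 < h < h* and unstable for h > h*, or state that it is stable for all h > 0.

(-3.3333,0); λ=-4 ⇒ h* = (10/3)/4 = 0.8333.

On y'=λy, z=hλ:
  y_{n+1} = y_n + z·[4/5·y_n + 1/5·y_{n+1}] ⇒ (1 − 1/5z)y_{n+1} = (1 + 4/5z)y_n
  so R(z) = (1 + 4/5z)/(1 − 1/5z).

Need |R(x)|<1, x<0.
x=-0.84: |R|=0.2808
R=−1: 1+4/5x = −1+1/5x ⇒ -3/5x=2 ⇒ x=2/(-3/5)=-3.3333
Confirm numerically:
  x=-2.605: |R|=0.71269 <1
  x=-2.555: |R|=0.69093 <1
  x=-1.593: |R|=0.20810 <1
  x=-1.383: |R|=0.08335 <1
  x=-3.921: |R|=1.19762 >1
  x=-3.768: |R|=1.14872 >1
  x=-3.619: |R|=1.09943 >1
Interval (-3.3333, 0).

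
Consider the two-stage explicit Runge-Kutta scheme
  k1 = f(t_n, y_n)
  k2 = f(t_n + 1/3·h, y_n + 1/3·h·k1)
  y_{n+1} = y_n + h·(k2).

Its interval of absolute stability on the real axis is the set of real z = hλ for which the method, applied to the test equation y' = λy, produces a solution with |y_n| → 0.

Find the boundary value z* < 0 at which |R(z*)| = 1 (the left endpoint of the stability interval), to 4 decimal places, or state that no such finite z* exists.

With y'=λy (z=hλ):
  k1=λy_n ⇒ h·k1=z·y_n;  k2=λ(1+1/3z)y_n ⇒ h·k2=z(1+1/3z)y_n
  y_{n+1}/y_n = 1 + z(1+1/3z) = 1 + z + 1/3z²
  so R(z) = 1 + z + 1/3z².

Need |R(x)|<1, x<0.
x=-1.33: |R|=0.2596
R=1: x+1/3x²=0 ⇒ x=−3=-3.0000; min R=1−1/(4·1/3)=0.2500>−1
Confirm numerically:
  x=-2.644: |R|=0.68625 <1
  x=-2.616: |R|=0.66515 <1
  x=-2.229: |R|=0.42715 <1
  x=-3.596: |R|=1.71441 >1
  x=-3.322: |R|=1.35656 >1
Stable set (-3.0000, 0).

left endpoint -3.0000.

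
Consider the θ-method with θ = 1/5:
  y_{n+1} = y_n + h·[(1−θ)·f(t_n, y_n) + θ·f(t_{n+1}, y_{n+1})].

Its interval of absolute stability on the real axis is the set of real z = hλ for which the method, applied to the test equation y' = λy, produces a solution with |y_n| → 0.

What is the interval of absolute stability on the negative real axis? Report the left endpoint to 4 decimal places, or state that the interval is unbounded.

(-3.3333, 0).

With y'=λy (z=hλ):
  y_{n+1} = y_n + z·[4/5·y_n + 1/5·y_{n+1}] ⇒ (1 − 1/5z)y_{n+1} = (1 + 4/5z)y_n
  so R(z) = (1 + 4/5z)/(1 − 1/5z).

Need |R(x)|<1, x<0.
x=-1.01: |R|=0.1597
R=−1: 1+4/5x = −1+1/5x ⇒ -3/5x=2 ⇒ x=2/(-3/5)=-3.3333
Confirm numerically:
  x=-2.972: |R|=0.86402 <1
  x=-2.818: |R|=0.80225 <1
  x=-2.711: |R|=0.75788 <1
  x=-3.646: |R|=1.10849 >1
  x=-3.554: |R|=1.07739 >1
  x=-3.502: |R|=1.05952 >1
Interval (-3.3333, 0).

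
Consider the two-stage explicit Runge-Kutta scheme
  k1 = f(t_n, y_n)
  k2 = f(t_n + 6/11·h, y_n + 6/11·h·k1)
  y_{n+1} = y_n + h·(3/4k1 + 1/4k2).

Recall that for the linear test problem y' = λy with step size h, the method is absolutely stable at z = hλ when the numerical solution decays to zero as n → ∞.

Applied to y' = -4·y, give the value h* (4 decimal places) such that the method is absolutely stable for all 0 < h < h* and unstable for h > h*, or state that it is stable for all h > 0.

Test eqn y'=λy, z=hλ:
  k1=λy_n ⇒ h·k1=z·y_n;  k2=λ(1+6/11z)y_n ⇒ h·k2=z(1+6/11z)y_n
  y_{n+1}/y_n = 1 + 3/4z + 1/4z(1+6/11z) = 1 + z + 3/22z²
  ⇒ R(z) = 1 + z + 3/22z².

Need |R(x)|<1, x<0.
x=-0.45: |R|=0.5776
R=1: x+3/22x²=0 ⇒ x=−22/3=-7.3333; min R=1−1/(4·3/22)=-0.8333>−1
Confirm numerically:
  x=-7.038: |R|=0.71656 <1
  x=-6.384: |R|=0.17356 <1
  x=-4.089: |R|=0.80901 <1
  x=-3.106: |R|=0.79047 <1
  x=-7.589: |R|=1.26458 >1
  x=-7.587: |R|=1.26244 >1
Interval (-7.3333, 0).

(-7.3333,0); λ=-4 ⇒ h* = (22/3)/4 = 1.8333.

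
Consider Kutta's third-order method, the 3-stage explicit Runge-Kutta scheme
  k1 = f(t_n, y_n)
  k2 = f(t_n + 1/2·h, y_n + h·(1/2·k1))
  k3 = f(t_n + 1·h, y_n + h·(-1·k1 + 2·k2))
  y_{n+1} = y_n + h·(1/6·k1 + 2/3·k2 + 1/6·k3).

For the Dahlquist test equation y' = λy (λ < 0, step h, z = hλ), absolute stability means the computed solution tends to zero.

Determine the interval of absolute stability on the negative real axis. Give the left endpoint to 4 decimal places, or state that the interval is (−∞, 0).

Set f=λy, z=hλ:
  order 3, 3-stage ⇒ R(z)=1+z+z^2/2+z^3/6
  (e.g. R(-0.34)=0.71125, |R|=0.71125)

Solve |R(x)|<1 on ℝ⁻.
x=-0.34: |R|=0.7112
|R(-1.98)|=0.3135 |R(-1.96)|=0.2941 |R(-1.01)|=0.3283
Bisect:
  x_lo=-3.0057 |R|=2.0142  x_hi=-0.3352 |R|=0.7147
  mid=-1.67045 |R|=0.05212 →hi
  mid=-2.33807 |R|=0.73499 →hi
  mid=-2.67187 |R|=1.28146 →lo
  mid=-2.50497 |R|=0.98726 →hi
  mid=-2.58842 |R|=1.12883 →lo
  mid=-2.54670 |R|=1.05670 →lo
  mid=-2.52583 |R|=1.02165 →lo
  mid=-2.51540 |R|=1.00437 →lo
  ...
  [-2.51279,-2.51263] ⇒ x*=-2.5127
Stable set (-2.5127, 0).

z∈(-2.5127,0).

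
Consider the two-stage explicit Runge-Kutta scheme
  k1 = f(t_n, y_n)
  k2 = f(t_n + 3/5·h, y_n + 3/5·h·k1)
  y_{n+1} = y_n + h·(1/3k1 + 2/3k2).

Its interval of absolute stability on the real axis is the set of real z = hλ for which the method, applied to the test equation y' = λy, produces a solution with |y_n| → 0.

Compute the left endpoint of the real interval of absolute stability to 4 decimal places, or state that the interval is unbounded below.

Set f=λy, z=hλ:
  k1=λy_n ⇒ h·k1=z·y_n;  k2=λ(1+3/5z)y_n ⇒ h·k2=z(1+3/5z)y_n
  y_{n+1}/y_n = 1 + 1/3z + 2/3z(1+3/5z) = 1 + z + 2/5z²
  ⇒ R(z) = 1 + z + 2/5z².

Solve |R(x)|<1 on ℝ⁻.
x=-1.75: |R|=0.4750
R=1: x+2/5x²=0 ⇒ x=−5/2=-2.5000; min R=1−1/(4·2/5)=0.3750>−1
Confirm numerically:
  x=-2.069: |R|=0.64330 <1
  x=-1.826: |R|=0.50771 <1
  x=-1.689: |R|=0.45209 <1
  x=-3.046: |R|=1.66525 >1
  x=-3.006: |R|=1.60841 >1
  x=-2.667: |R|=1.17816 >1
Stable set (-2.5000, 0).

left endpoint -2.5000.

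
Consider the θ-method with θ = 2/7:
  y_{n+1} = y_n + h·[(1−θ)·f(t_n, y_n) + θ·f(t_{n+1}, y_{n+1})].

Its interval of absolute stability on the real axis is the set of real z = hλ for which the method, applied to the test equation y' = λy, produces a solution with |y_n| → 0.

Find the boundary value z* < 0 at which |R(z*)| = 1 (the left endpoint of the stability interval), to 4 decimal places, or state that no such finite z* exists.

On y'=λy, z=hλ:
  y_{n+1} = y_n + z·[5/7·y_n + 2/7·y_{n+1}] ⇒ (1 − 2/7z)y_{n+1} = (1 + 5/7z)y_n
  so R(z) = (1 + 5/7z)/(1 − 2/7z).

Need |R(x)|<1, x<0.
x=-1.27: |R|=0.0681
R=−1: 1+5/7x = −1+2/7x ⇒ -3/7x=2 ⇒ x=2/(-3/7)=-4.6667
Confirm numerically:
  x=-4.017: |R|=0.87036 <1
  x=-3.868: |R|=0.83740 <1
  x=-3.670: |R|=0.79149 <1
  x=-3.611: |R|=0.77732 <1
  x=-5.212: |R|=1.09389 >1
  x=-4.852: |R|=1.03329 >1
So |R|<1 on (-4.6667, 0).

left endpoint -4.6667.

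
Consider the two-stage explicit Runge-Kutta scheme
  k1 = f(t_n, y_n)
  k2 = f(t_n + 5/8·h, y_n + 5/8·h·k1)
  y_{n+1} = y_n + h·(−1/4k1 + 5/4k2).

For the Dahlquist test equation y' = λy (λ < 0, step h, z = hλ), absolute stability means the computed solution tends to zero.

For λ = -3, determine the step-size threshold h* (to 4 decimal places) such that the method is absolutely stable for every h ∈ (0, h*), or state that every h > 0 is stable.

On y'=λy, z=hλ:
  k1=λy_n ⇒ h·k1=z·y_n;  k2=λ(1+5/8z)y_n ⇒ h·k2=z(1+5/8z)y_n
  y_{n+1}/y_n = 1 − 1/4z + 5/4z(1+5/8z) = 1 + z + 25/32z²
  R(z) = 1 + z + 25/32z².

Boundary: |R(x)|=1, x<0.
x=-1.26: |R|=0.9803
R=1: x+25/32x²=0 ⇒ x=−32/25=-1.2800; min R=1−1/(4·25/32)=0.6800>−1
Confirm numerically:
  x=-1.254: |R|=0.97453 <1
  x=-1.177: |R|=0.90529 <1
  x=-0.875: |R|=0.72314 <1
  x=-0.625: |R|=0.68018 <1
  x=-1.316: |R|=1.03701 >1
  x=-1.301: |R|=1.02134 >1
So |R|<1 on (-1.2800, 0).

(-1.2800,0); λ=-3 ⇒ h* = (32/25)/3 = 0.4267.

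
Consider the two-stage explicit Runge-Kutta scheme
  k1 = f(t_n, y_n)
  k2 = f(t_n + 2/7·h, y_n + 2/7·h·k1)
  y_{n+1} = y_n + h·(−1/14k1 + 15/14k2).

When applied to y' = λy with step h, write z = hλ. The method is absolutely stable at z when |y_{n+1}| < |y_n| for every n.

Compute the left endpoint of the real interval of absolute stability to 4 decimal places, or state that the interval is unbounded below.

z* = -3.2667.

With y'=λy (z=hλ):
  k1=λy_n ⇒ h·k1=z·y_n;  k2=λ(1+2/7z)y_n ⇒ h·k2=z(1+2/7z)y_n
  y_{n+1}/y_n = 1 − 1/14z + 15/14z(1+2/7z) = 1 + z + 15/49z²
  so R(z) = 1 + z + 15/49z².

Solve |R(x)|<1 on ℝ⁻.
x=-1.02: |R|=0.2985
R=1: x+15/49x²=0 ⇒ x=−49/15=-3.2667; min R=1−1/(4·15/49)=0.1833>−1
Confirm numerically:
  x=-3.167: |R|=0.90337 <1
  x=-1.428: |R|=0.19624 <1
  x=-1.362: |R|=0.20587 <1
  x=-3.775: |R|=1.58744 >1
  x=-3.748: |R|=1.55226 >1
Interval (-3.2667, 0).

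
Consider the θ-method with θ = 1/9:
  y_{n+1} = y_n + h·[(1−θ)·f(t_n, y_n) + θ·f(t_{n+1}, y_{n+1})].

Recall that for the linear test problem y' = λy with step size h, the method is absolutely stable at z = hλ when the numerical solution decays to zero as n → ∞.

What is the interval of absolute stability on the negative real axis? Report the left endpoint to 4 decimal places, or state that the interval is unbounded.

On y'=λy, z=hλ:
  y_{n+1} = y_n + z·[8/9·y_n + 1/9·y_{n+1}] ⇒ (1 − 1/9z)y_{n+1} = (1 + 8/9z)y_n
  R(z) = (1 + 8/9z)/(1 − 1/9z).

Need |R(x)|<1, x<0.
x=-0.86: |R|=0.2150
R=−1: 1+8/9x = −1+1/9x ⇒ -7/9x=2 ⇒ x=2/(-7/9)=-2.5714
Confirm numerically:
  x=-2.179: |R|=0.75427 <1
  x=-1.989: |R|=0.62899 <1
  x=-1.417: |R|=0.22425 <1
  x=-1.055: |R|=0.05569 <1
  x=-2.746: |R|=1.10404 >1
  x=-2.667: |R|=1.05734 >1
So |R|<1 on (-2.5714, 0).

z∈(-2.5714,0).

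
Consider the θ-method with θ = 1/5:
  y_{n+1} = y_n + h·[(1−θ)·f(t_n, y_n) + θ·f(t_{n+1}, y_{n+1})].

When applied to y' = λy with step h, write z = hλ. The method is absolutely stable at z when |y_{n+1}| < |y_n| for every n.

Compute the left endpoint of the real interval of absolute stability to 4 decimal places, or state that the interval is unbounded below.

On y'=λy, z=hλ:
  y_{n+1} = y_n + z·[4/5·y_n + 1/5·y_{n+1}] ⇒ (1 − 1/5z)y_{n+1} = (1 + 4/5z)y_n
  ⇒ R(z) = (1 + 4/5z)/(1 − 1/5z).

Need |R(x)|<1, x<0.
x=-0.59: |R|=0.4723
R=−1: 1+4/5x = −1+1/5x ⇒ -3/5x=2 ⇒ x=2/(-3/5)=-3.3333
Confirm numerically:
  x=-2.835: |R|=0.80919 <1
  x=-1.884: |R|=0.36839 <1
  x=-1.813: |R|=0.33054 <1
  x=-3.791: |R|=1.15618 >1
  x=-3.459: |R|=1.04457 >1
Stable set (-3.3333, 0).

left endpoint -3.3333.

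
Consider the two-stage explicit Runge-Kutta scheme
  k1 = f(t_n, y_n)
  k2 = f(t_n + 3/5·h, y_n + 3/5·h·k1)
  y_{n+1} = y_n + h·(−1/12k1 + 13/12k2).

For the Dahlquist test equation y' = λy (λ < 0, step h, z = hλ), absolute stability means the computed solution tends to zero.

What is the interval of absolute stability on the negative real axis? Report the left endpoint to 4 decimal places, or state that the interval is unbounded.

z∈(-1.5385,0).

On y'=λy, z=hλ:
  k1=λy_n ⇒ h·k1=z·y_n;  k2=λ(1+3/5z)y_n ⇒ h·k2=z(1+3/5z)y_n
  y_{n+1}/y_n = 1 − 1/12z + 13/12z(1+3/5z) = 1 + z + 13/20z²
  ⇒ R(z) = 1 + z + 13/20z².

Solve |R(x)|<1 on ℝ⁻.
x=-1.44: |R|=0.9078
R=1: x+13/20x²=0 ⇒ x=−20/13=-1.5385; min R=1−1/(4·13/20)=0.6154>−1
Confirm numerically:
  x=-1.003: |R|=0.65091 <1
  x=-0.750: |R|=0.61563 <1
  x=-0.747: |R|=0.61571 <1
  x=-1.812: |R|=1.32217 >1
  x=-1.781: |R|=1.28077 >1
  x=-1.652: |R|=1.12192 >1
Stable set (-1.5385, 0).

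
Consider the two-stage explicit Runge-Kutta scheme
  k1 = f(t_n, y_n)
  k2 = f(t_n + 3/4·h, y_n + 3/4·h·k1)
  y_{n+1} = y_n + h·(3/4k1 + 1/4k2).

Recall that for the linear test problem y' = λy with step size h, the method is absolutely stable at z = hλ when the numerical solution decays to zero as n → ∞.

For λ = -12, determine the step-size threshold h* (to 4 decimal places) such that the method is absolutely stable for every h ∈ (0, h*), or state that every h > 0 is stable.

(-5.3333,0); λ=-12 ⇒ h* = (16/3)/12 = 0.4444.

Test eqn y'=λy, z=hλ:
  k1=λy_n ⇒ h·k1=z·y_n;  k2=λ(1+3/4z)y_n ⇒ h·k2=z(1+3/4z)y_n
  y_{n+1}/y_n = 1 + 3/4z + 1/4z(1+3/4z) = 1 + z + 3/16z²
  so R(z) = 1 + z + 3/16z².

Boundary: |R(x)|=1, x<0.
x=-1.34: |R|=0.0033
R=1: x+3/16x²=0 ⇒ x=−16/3=-5.3333; min R=1−1/(4·3/16)=-0.3333>−1
Confirm numerically:
  x=-4.038: |R|=0.01927 <1
  x=-3.773: |R|=0.10384 <1
  x=-3.203: |R|=0.27940 <1
  x=-5.813: |R|=1.52281 >1
  x=-5.730: |R|=1.42617 >1
  x=-5.360: |R|=1.02680 >1
Stable set (-5.3333, 0).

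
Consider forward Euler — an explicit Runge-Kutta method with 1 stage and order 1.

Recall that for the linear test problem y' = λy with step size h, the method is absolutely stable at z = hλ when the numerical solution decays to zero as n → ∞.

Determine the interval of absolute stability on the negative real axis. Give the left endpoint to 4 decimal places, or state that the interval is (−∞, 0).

With y'=λy (z=hλ):
  order 1, 1-stage ⇒ R(z)=1+z
  (e.g. R(-0.66)=0.34000, |R|=0.34000)

Solve |R(x)|<1 on ℝ⁻.
x=-0.66: |R|=0.3400
|R(-1.83)|=0.8300 |R(-1.57)|=0.5700 |R(-0.69)|=0.3100
Bisect:
  x_lo=-2.4018 |R|=1.4018  x_hi=-0.1513 |R|=0.8487
  mid=-1.27654 |R|=0.27654 →hi
  mid=-1.83919 |R|=0.83919 →hi
  mid=-2.12051 |R|=1.12051 →lo
  mid=-1.97985 |R|=0.97985 →hi
  mid=-2.05018 |R|=1.05018 →lo
  mid=-2.01501 |R|=1.01501 →lo
  mid=-1.99743 |R|=0.99743 →hi
  ...
  [-2.00004,-1.99990] ⇒ x*=-2.0000
Stable set (-2.0000, 0).

(-2.0000, 0).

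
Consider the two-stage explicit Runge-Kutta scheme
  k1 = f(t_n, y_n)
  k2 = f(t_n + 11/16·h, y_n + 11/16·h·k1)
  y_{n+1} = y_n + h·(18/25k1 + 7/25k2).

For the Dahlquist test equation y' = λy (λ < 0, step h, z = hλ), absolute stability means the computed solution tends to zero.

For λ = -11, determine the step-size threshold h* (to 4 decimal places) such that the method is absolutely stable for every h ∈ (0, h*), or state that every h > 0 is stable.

Test eqn y'=λy, z=hλ:
  k1=λy_n ⇒ h·k1=z·y_n;  k2=λ(1+11/16z)y_n ⇒ h·k2=z(1+11/16z)y_n
  y_{n+1}/y_n = 1 + 18/25z + 7/25z(1+11/16z) = 1 + z + 77/400z²
  ⇒ R(z) = 1 + z + 77/400z².

Find x<0 with |R(x)|<1.
x=-0.85: |R|=0.2891
R=1: x+77/400x²=0 ⇒ x=−400/77=-5.1948; min R=1−1/(4·77/400)=-0.2987>−1
Confirm numerically:
  x=-4.956: |R|=0.77217 <1
  x=-3.873: |R|=0.01452 <1
  x=-3.418: |R|=0.16908 <1
  x=-2.895: |R|=0.28165 <1
  x=-5.772: |R|=1.64133 >1
  x=-5.417: |R|=1.23170 >1
  x=-5.349: |R|=1.15877 >1
So |R|<1 on (-5.1948, 0).

(-5.1948,0); λ=-11 ⇒ h* = (400/77)/11 = 0.4723.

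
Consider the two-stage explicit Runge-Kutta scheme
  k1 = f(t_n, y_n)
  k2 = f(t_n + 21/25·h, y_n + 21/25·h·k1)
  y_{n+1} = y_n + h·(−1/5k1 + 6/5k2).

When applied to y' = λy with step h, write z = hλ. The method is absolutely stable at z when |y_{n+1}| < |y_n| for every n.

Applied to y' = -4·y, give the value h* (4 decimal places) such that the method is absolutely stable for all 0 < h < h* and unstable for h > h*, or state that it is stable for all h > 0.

Test eqn y'=λy, z=hλ:
  k1=λy_n ⇒ h·k1=z·y_n;  k2=λ(1+21/25z)y_n ⇒ h·k2=z(1+21/25z)y_n
  y_{n+1}/y_n = 1 − 1/5z + 6/5z(1+21/25z) = 1 + z + 126/125z²
  R(z) = 1 + z + 126/125z².

Find x<0 with |R(x)|<1.
x=-0.53: |R|=0.7531
R=1: x+126/125x²=0 ⇒ x=−125/126=-0.9921; min R=1−1/(4·126/125)=0.7520>−1
Confirm numerically:
  x=-0.914: |R|=0.92808 <1
  x=-0.603: |R|=0.76352 <1
  x=-0.417: |R|=0.75828 <1
  x=-1.530: |R|=1.82963 >1
  x=-1.403: |R|=1.58116 >1
  x=-1.335: |R|=1.46148 >1
So |R|<1 on (-0.9921, 0).

(-0.9921,0); λ=-4 ⇒ h* = (125/126)/4 = 0.2480.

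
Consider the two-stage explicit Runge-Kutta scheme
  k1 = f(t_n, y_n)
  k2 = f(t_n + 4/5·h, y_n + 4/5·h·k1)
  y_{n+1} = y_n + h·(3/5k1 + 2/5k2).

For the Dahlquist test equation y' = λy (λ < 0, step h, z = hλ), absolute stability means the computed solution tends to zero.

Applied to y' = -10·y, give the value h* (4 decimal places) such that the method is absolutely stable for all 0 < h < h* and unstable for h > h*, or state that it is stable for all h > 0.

Set f=λy, z=hλ:
  k1=λy_n ⇒ h·k1=z·y_n;  k2=λ(1+4/5z)y_n ⇒ h·k2=z(1+4/5z)y_n
  y_{n+1}/y_n = 1 + 3/5z + 2/5z(1+4/5z) = 1 + z + 8/25z²
  ⇒ R(z) = 1 + z + 8/25z².

Boundary: |R(x)|=1, x<0.
x=-0.63: |R|=0.4970
R=1: x+8/25x²=0 ⇒ x=−25/8=-3.1250; min R=1−1/(4·8/25)=0.2188>−1
Confirm numerically:
  x=-2.107: |R|=0.31362 <1
  x=-1.951: |R|=0.26705 <1
  x=-1.687: |R|=0.22371 <1
  x=-3.476: |R|=1.39042 >1
  x=-3.362: |R|=1.25497 >1
  x=-3.354: |R|=1.24578 >1
Interval (-3.1250, 0).

(-3.1250,0); λ=-10 ⇒ h* = (25/8)/10 = 0.3125.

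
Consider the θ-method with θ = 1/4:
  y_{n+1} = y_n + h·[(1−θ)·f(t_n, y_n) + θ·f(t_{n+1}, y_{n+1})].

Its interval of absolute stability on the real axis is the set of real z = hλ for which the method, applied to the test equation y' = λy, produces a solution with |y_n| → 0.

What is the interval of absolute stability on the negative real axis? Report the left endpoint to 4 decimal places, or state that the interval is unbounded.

(-4.0000, 0).

On y'=λy, z=hλ:
  y_{n+1} = y_n + z·[3/4·y_n + 1/4·y_{n+1}] ⇒ (1 − 1/4z)y_{n+1} = (1 + 3/4z)y_n
  R(z) = (1 + 3/4z)/(1 − 1/4z).

Find x<0 with |R(x)|<1.
x=-1.3: |R|=0.0189
R=−1: 1+3/4x = −1+1/4x ⇒ -1/2x=2 ⇒ x=2/(-1/2)=-4.0000
Confirm numerically:
  x=-3.098: |R|=0.74584 <1
  x=-3.020: |R|=0.72080 <1
  x=-2.034: |R|=0.34836 <1
  x=-1.622: |R|=0.15404 <1
  x=-4.525: |R|=1.12317 >1
  x=-4.077: |R|=1.01907 >1
So |R|<1 on (-4.0000, 0).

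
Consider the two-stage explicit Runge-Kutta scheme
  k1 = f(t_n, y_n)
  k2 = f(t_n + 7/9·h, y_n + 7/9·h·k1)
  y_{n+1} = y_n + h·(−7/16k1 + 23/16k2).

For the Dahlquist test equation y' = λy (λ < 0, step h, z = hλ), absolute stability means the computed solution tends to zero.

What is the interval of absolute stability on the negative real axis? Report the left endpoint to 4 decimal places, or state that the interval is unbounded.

Set f=λy, z=hλ:
  k1=λy_n ⇒ h·k1=z·y_n;  k2=λ(1+7/9z)y_n ⇒ h·k2=z(1+7/9z)y_n
  y_{n+1}/y_n = 1 − 7/16z + 23/16z(1+7/9z) = 1 + z + 161/144z²
  ⇒ R(z) = 1 + z + 161/144z².

Need |R(x)|<1, x<0.
x=-0.97: |R|=1.0820
R=1: x+161/144x²=0 ⇒ x=−144/161=-0.8944; min R=1−1/(4·161/144)=0.7764>−1
Confirm numerically:
  x=-0.684: |R|=0.83909 <1
  x=-0.544: |R|=0.78687 <1
  x=-0.447: |R|=0.77640 <1
  x=-1.282: |R|=1.55555 >1
  x=-1.199: |R|=1.40832 >1
So |R|<1 on (-0.8944, 0).

z∈(-0.8944,0).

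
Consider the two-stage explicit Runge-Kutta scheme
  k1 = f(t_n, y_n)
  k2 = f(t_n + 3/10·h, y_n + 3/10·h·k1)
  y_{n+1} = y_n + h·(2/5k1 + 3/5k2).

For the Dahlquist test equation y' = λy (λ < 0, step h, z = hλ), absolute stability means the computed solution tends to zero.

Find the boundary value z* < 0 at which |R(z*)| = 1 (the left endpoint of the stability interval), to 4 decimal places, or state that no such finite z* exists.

z* = -5.5556.

Set f=λy, z=hλ:
  k1=λy_n ⇒ h·k1=z·y_n;  k2=λ(1+3/10z)y_n ⇒ h·k2=z(1+3/10z)y_n
  y_{n+1}/y_n = 1 + 2/5z + 3/5z(1+3/10z) = 1 + z + 9/50z²
  R(z) = 1 + z + 9/50z².

Need |R(x)|<1, x<0.
x=-1.1: |R|=0.1178
R=1: x+9/50x²=0 ⇒ x=−50/9=-5.5556; min R=1−1/(4·9/50)=-0.3889>−1
Confirm numerically:
  x=-5.077: |R|=0.56267 <1
  x=-4.278: |R|=0.01623 <1
  x=-4.036: |R|=0.10393 <1
  x=-3.934: |R|=0.14826 <1
  x=-5.860: |R|=1.32113 >1
  x=-5.730: |R|=1.17992 >1
  x=-5.670: |R|=1.11680 >1
Stable set (-5.5556, 0).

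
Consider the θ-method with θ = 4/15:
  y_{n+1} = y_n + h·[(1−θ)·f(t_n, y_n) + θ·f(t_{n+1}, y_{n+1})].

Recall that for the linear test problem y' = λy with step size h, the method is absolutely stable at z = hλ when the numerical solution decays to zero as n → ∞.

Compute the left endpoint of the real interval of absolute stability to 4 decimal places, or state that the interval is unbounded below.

z* = -4.2857.

Test eqn y'=λy, z=hλ:
  y_{n+1} = y_n + z·[11/15·y_n + 4/15·y_{n+1}] ⇒ (1 − 4/15z)y_{n+1} = (1 + 11/15z)y_n
  R(z) = (1 + 11/15z)/(1 − 4/15z).

Boundary: |R(x)|=1, x<0.
x=-1.35: |R|=0.0074
R=−1: 1+11/15x = −1+4/15x ⇒ -7/15x=2 ⇒ x=2/(-7/15)=-4.2857
Confirm numerically:
  x=-2.627: |R|=0.54481 <1
  x=-2.433: |R|=0.47562 <1
  x=-1.747: |R|=0.19179 <1
  x=-1.733: |R|=0.18525 <1
  x=-4.818: |R|=1.10872 >1
  x=-4.581: |R|=1.06203 >1
Stable set (-4.2857, 0).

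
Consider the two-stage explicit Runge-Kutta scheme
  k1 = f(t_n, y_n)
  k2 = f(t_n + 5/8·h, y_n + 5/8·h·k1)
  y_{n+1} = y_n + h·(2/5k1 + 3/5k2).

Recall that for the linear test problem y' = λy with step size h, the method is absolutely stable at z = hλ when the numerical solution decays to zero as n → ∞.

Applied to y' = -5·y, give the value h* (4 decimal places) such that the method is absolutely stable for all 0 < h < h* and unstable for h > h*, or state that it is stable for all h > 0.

(-2.6667,0); λ=-5 ⇒ h* = (8/3)/5 = 0.5333.

Set f=λy, z=hλ:
  k1=λy_n ⇒ h·k1=z·y_n;  k2=λ(1+5/8z)y_n ⇒ h·k2=z(1+5/8z)y_n
  y_{n+1}/y_n = 1 + 2/5z + 3/5z(1+5/8z) = 1 + z + 3/8z²
  R(z) = 1 + z + 3/8z².

Need |R(x)|<1, x<0.
x=-0.62: |R|=0.5241
R=1: x+3/8x²=0 ⇒ x=−8/3=-2.6667; min R=1−1/(4·3/8)=0.3333>−1
Confirm numerically:
  x=-1.827: |R|=0.42472 <1
  x=-1.418: |R|=0.33602 <1
  x=-1.407: |R|=0.33537 <1
  x=-3.203: |R|=1.64420 >1
  x=-2.881: |R|=1.23156 >1
  x=-2.864: |R|=1.21194 >1
Interval (-2.6667, 0).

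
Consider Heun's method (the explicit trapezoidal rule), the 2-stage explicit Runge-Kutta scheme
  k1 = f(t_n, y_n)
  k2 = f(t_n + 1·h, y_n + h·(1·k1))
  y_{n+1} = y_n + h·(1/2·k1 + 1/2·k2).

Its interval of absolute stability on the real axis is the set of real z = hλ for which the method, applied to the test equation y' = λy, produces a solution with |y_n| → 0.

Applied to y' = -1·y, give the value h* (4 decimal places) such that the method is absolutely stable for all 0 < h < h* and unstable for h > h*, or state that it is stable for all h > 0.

Set f=λy, z=hλ:
  order 2, 2-stage ⇒ R(z)=1+z+z^2/2
  (e.g. R(-1.59)=0.67405, |R|=0.67405)

Need |R(x)|<1, x<0.
x=-1.59: |R|=0.6741
|R(-1.74)|=0.7738 |R(-1.62)|=0.6922 |R(-0.82)|=0.5162
Bisect:
  x_lo=-2.7286 |R|=1.9940  x_hi=-0.3033 |R|=0.7427
  mid=-1.51596 |R|=0.63311 →hi
  mid=-2.12227 |R|=1.12974 →lo
  mid=-1.81911 |R|=0.83547 →hi
  mid=-1.97069 |R|=0.97112 →hi
  mid=-2.04648 |R|=1.04756 →lo
  mid=-2.00858 |R|=1.00862 →lo
  mid=-1.98964 |R|=0.98969 →hi
  mid=-1.99911 |R|=0.99911 →hi
  mid=-2.00385 |R|=1.00385 →lo
  mid=-2.00148 |R|=1.00148 →lo
  ...
  [-2.00015,-2.00000] ⇒ x*=-2.0000
Interval (-2.0000, 0).

(-2.0000,0); λ=-1 ⇒ h* = 2.0000.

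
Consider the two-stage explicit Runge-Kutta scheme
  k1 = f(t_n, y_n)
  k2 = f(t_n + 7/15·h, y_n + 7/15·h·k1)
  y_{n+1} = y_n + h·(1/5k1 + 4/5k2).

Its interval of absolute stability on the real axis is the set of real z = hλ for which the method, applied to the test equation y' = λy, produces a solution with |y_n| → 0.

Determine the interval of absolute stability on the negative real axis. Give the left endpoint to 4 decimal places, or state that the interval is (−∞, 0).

Set f=λy, z=hλ:
  k1=λy_n ⇒ h·k1=z·y_n;  k2=λ(1+7/15z)y_n ⇒ h·k2=z(1+7/15z)y_n
  y_{n+1}/y_n = 1 + 1/5z + 4/5z(1+7/15z) = 1 + z + 28/75z²
  R(z) = 1 + z + 28/75z².

Boundary: |R(x)|=1, x<0.
x=-0.55: |R|=0.5629
R=1: x+28/75x²=0 ⇒ x=−75/28=-2.6786; min R=1−1/(4·28/75)=0.3304>−1
Confirm numerically:
  x=-1.996: |R|=0.49137 <1
  x=-1.894: |R|=0.44523 <1
  x=-1.613: |R|=0.35833 <1
  x=-3.234: |R|=1.67060 >1
  x=-3.151: |R|=1.55575 >1
  x=-2.820: |R|=1.14890 >1
So |R|<1 on (-2.6786, 0).

(-2.6786, 0).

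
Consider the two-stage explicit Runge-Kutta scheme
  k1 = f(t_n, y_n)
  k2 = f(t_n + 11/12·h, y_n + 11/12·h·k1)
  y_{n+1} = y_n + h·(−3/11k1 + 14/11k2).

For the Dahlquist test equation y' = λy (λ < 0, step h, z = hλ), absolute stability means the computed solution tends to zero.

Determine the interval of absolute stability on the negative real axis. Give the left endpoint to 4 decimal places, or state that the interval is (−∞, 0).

z∈(-0.8571,0).

With y'=λy (z=hλ):
  k1=λy_n ⇒ h·k1=z·y_n;  k2=λ(1+11/12z)y_n ⇒ h·k2=z(1+11/12z)y_n
  y_{n+1}/y_n = 1 − 3/11z + 14/11z(1+11/12z) = 1 + z + 7/6z²
  ⇒ R(z) = 1 + z + 7/6z².

Need |R(x)|<1, x<0.
x=-1.39: |R|=1.8641
R=1: x+7/6x²=0 ⇒ x=−6/7=-0.8571; min R=1−1/(4·7/6)=0.7857>−1
Confirm numerically:
  x=-0.695: |R|=0.86853 <1
  x=-0.598: |R|=0.81920 <1
  x=-0.527: |R|=0.79702 <1
  x=-0.450: |R|=0.78625 <1
  x=-1.435: |R|=1.96743 >1
  x=-0.913: |R|=1.05950 >1
So |R|<1 on (-0.8571, 0).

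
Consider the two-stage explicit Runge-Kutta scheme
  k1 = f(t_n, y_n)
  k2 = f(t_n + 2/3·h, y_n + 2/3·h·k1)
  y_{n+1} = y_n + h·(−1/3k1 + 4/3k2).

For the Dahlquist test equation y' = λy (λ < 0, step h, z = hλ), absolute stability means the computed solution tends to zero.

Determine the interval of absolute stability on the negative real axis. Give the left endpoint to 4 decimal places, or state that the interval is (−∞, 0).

Test eqn y'=λy, z=hλ:
  k1=λy_n ⇒ h·k1=z·y_n;  k2=λ(1+2/3z)y_n ⇒ h·k2=z(1+2/3z)y_n
  y_{n+1}/y_n = 1 − 1/3z + 4/3z(1+2/3z) = 1 + z + 8/9z²
  Hence R(z) = 1 + z + 8/9z².

Find x<0 with |R(x)|<1.
x=-1.48: |R|=1.4670
R=1: x+8/9x²=0 ⇒ x=−9/8=-1.1250; min R=1−1/(4·8/9)=0.7188>−1
Confirm numerically:
  x=-0.914: |R|=0.82857 <1
  x=-0.892: |R|=0.81526 <1
  x=-0.711: |R|=0.73835 <1
  x=-0.705: |R|=0.73680 <1
  x=-1.584: |R|=1.64627 >1
  x=-1.232: |R|=1.11718 >1
Stable set (-1.1250, 0).

z∈(-1.1250,0).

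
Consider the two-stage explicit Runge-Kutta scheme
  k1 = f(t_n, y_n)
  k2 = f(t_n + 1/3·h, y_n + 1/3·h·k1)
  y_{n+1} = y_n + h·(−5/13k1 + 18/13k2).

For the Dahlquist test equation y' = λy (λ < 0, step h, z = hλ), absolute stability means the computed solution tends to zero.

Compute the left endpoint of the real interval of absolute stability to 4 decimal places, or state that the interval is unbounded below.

Test eqn y'=λy, z=hλ:
  k1=λy_n ⇒ h·k1=z·y_n;  k2=λ(1+1/3z)y_n ⇒ h·k2=z(1+1/3z)y_n
  y_{n+1}/y_n = 1 − 5/13z + 18/13z(1+1/3z) = 1 + z + 6/13z²
  ⇒ R(z) = 1 + z + 6/13z².

Find x<0 with |R(x)|<1.
x=-1.03: |R|=0.4596
R=1: x+6/13x²=0 ⇒ x=−13/6=-2.1667; min R=1−1/(4·6/13)=0.4583>−1
Confirm numerically:
  x=-1.857: |R|=0.73459 <1
  x=-1.689: |R|=0.62764 <1
  x=-1.643: |R|=0.60290 <1
  x=-0.964: |R|=0.46491 <1
  x=-2.226: |R|=1.06096 >1
  x=-2.223: |R|=1.05780 >1
Interval (-2.1667, 0).

z* = -2.1667.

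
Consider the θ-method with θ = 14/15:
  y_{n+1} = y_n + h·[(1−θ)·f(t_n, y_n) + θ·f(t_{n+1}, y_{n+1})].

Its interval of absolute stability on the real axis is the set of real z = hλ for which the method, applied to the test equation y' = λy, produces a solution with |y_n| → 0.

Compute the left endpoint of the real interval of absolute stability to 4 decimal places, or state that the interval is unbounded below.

On y'=λy, z=hλ:
  y_{n+1} = y_n + z·[1/15·y_n + 14/15·y_{n+1}] ⇒ (1 − 14/15z)y_{n+1} = (1 + 1/15z)y_n
  Hence R(z) = (1 + 1/15z)/(1 − 14/15z).

Find x<0 with |R(x)|<1.
x=-1.58: |R|=0.3615
x=-2: |R|=0.3023
x=-10: |R|=0.0323
x=-100: |R|=0.0601
θ=14/15≥1/2 ⇒ |1+1/15x|<|1−14/15x| ∀x<0 ⇒ interval (−∞,0).

interval (−∞, 0).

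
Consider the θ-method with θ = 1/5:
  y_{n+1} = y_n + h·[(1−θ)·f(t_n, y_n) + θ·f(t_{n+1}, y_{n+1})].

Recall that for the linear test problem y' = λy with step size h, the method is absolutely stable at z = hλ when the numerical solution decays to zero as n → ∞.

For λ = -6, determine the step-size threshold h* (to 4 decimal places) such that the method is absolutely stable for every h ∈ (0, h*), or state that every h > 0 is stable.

(-3.3333,0); λ=-6 ⇒ h* = (10/3)/6 = 0.5556.

With y'=λy (z=hλ):
  y_{n+1} = y_n + z·[4/5·y_n + 1/5·y_{n+1}] ⇒ (1 − 1/5z)y_{n+1} = (1 + 4/5z)y_n
  R(z) = (1 + 4/5z)/(1 − 1/5z).

Find x<0 with |R(x)|<1.
x=-1.06: |R|=0.1254
R=−1: 1+4/5x = −1+1/5x ⇒ -3/5x=2 ⇒ x=2/(-3/5)=-3.3333
Confirm numerically:
  x=-2.969: |R|=0.86284 <1
  x=-2.660: |R|=0.73629 <1
  x=-2.426: |R|=0.63345 <1
  x=-1.873: |R|=0.36258 <1
  x=-3.549: |R|=1.07568 >1
  x=-3.401: |R|=1.02416 >1
Stable set (-3.3333, 0).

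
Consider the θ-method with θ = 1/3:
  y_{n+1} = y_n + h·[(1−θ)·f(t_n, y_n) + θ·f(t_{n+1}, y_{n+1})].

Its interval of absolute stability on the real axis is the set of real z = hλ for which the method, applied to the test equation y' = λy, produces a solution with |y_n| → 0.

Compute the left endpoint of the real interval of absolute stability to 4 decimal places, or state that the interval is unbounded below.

With y'=λy (z=hλ):
  y_{n+1} = y_n + z·[2/3·y_n + 1/3·y_{n+1}] ⇒ (1 − 1/3z)y_{n+1} = (1 + 2/3z)y_n
  so R(z) = (1 + 2/3z)/(1 − 1/3z).

Find x<0 with |R(x)|<1.
x=-1.54: |R|=0.0176
R=−1: 1+2/3x = −1+1/3x ⇒ -1/3x=2 ⇒ x=2/(-1/3)=-6.0000
Confirm numerically:
  x=-5.817: |R|=0.97924 <1
  x=-4.909: |R|=0.86206 <1
  x=-4.503: |R|=0.80048 <1
  x=-4.380: |R|=0.78049 <1
  x=-6.519: |R|=1.05452 >1
  x=-6.447: |R|=1.04732 >1
  x=-6.093: |R|=1.01023 >1
Interval (-6.0000, 0).

left endpoint -6.0000.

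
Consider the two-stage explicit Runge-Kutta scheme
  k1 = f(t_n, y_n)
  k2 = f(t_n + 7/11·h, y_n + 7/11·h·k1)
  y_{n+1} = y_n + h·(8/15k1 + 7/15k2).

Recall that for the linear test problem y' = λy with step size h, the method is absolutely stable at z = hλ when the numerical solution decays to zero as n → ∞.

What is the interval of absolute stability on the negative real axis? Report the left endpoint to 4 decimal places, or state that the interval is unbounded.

Test eqn y'=λy, z=hλ:
  k1=λy_n ⇒ h·k1=z·y_n;  k2=λ(1+7/11z)y_n ⇒ h·k2=z(1+7/11z)y_n
  y_{n+1}/y_n = 1 + 8/15z + 7/15z(1+7/11z) = 1 + z + 49/165z²
  so R(z) = 1 + z + 49/165z².

Solve |R(x)|<1 on ℝ⁻.
x=-0.4: |R|=0.6475
R=1: x+49/165x²=0 ⇒ x=−165/49=-3.3673; min R=1−1/(4·49/165)=0.1582>−1
Confirm numerically:
  x=-2.156: |R|=0.22441 <1
  x=-2.092: |R|=0.20768 <1
  x=-1.847: |R|=0.16609 <1
  x=-1.621: |R|=0.15933 <1
  x=-3.732: |R|=1.40414 >1
  x=-3.715: |R|=1.38355 >1
  x=-3.546: |R|=1.18813 >1
Stable set (-3.3673, 0).

z∈(-3.3673,0).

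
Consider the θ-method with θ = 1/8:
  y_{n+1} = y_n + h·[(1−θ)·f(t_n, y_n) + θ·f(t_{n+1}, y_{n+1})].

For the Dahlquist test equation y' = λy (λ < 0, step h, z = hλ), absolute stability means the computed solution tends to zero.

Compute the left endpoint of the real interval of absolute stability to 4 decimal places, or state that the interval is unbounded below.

z* = -2.6667.

Test eqn y'=λy, z=hλ:
  y_{n+1} = y_n + z·[7/8·y_n + 1/8·y_{n+1}] ⇒ (1 − 1/8z)y_{n+1} = (1 + 7/8z)y_n
  so R(z) = (1 + 7/8z)/(1 − 1/8z).

Solve |R(x)|<1 on ℝ⁻.
x=-0.39: |R|=0.6281
R=−1: 1+7/8x = −1+1/8x ⇒ -3/4x=2 ⇒ x=2/(-3/4)=-2.6667
Confirm numerically:
  x=-2.549: |R|=0.93307 <1
  x=-2.423: |R|=0.85973 <1
  x=-2.265: |R|=0.76522 <1
  x=-1.529: |R|=0.28366 <1
  x=-3.050: |R|=1.20814 >1
  x=-2.892: |R|=1.12413 >1
So |R|<1 on (-2.6667, 0).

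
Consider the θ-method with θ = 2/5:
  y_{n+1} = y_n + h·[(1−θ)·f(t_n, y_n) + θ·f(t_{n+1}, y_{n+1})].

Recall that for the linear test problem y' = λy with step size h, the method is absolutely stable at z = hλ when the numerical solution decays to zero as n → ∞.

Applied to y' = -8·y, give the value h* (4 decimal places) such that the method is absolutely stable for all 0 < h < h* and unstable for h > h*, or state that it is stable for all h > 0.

(-10.0000,0); λ=-8 ⇒ h* = (10)/8 = 1.2500.

Test eqn y'=λy, z=hλ:
  y_{n+1} = y_n + z·[3/5·y_n + 2/5·y_{n+1}] ⇒ (1 − 2/5z)y_{n+1} = (1 + 3/5z)y_n
  so R(z) = (1 + 3/5z)/(1 − 2/5z).

Find x<0 with |R(x)|<1.
x=-1.28: |R|=0.1534
R=−1: 1+3/5x = −1+2/5x ⇒ -1/5x=2 ⇒ x=2/(-1/5)=-10.0000
Confirm numerically:
  x=-7.955: |R|=0.90220 <1
  x=-6.489: |R|=0.80471 <1
  x=-6.067: |R|=0.77046 <1
  x=-5.132: |R|=0.68108 <1
  x=-10.360: |R|=1.01400 >1
  x=-10.150: |R|=1.00593 >1
  x=-10.091: |R|=1.00361 >1
Stable set (-10.0000, 0).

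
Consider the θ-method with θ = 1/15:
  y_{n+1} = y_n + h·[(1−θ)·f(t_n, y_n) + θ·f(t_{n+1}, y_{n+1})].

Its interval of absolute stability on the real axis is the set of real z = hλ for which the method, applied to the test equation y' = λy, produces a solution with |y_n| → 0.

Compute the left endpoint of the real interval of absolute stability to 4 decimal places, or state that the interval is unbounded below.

On y'=λy, z=hλ:
  y_{n+1} = y_n + z·[14/15·y_n + 1/15·y_{n+1}] ⇒ (1 − 1/15z)y_{n+1} = (1 + 14/15z)y_n
  Hence R(z) = (1 + 14/15z)/(1 − 1/15z).

Need |R(x)|<1, x<0.
x=-1.59: |R|=0.4376
R=−1: 1+14/15x = −1+1/15x ⇒ -13/15x=2 ⇒ x=2/(-13/15)=-2.3077
Confirm numerically:
  x=-1.433: |R|=0.30804 <1
  x=-1.235: |R|=0.14105 <1
  x=-1.022: |R|=0.04319 <1
  x=-0.974: |R|=0.08539 <1
  x=-2.814: |R|=1.36948 >1
  x=-2.540: |R|=1.17218 >1
  x=-2.336: |R|=1.02123 >1
So |R|<1 on (-2.3077, 0).

left endpoint -2.3077.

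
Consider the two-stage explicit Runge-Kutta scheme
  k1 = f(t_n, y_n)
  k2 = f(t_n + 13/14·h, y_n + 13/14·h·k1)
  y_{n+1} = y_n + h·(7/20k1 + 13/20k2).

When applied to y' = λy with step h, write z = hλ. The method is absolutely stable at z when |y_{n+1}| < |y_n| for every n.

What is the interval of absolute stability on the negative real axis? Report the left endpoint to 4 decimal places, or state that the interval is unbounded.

With y'=λy (z=hλ):
  k1=λy_n ⇒ h·k1=z·y_n;  k2=λ(1+13/14z)y_n ⇒ h·k2=z(1+13/14z)y_n
  y_{n+1}/y_n = 1 + 7/20z + 13/20z(1+13/14z) = 1 + z + 169/280z²
  ⇒ R(z) = 1 + z + 169/280z².

Find x<0 with |R(x)|<1.
x=-1.09: |R|=0.6271
R=1: x+169/280x²=0 ⇒ x=−280/169=-1.6568; min R=1−1/(4·169/280)=0.5858>−1
Confirm numerically:
  x=-1.504: |R|=0.86129 <1
  x=-1.426: |R|=0.80135 <1
  x=-1.400: |R|=0.78300 <1
  x=-2.218: |R|=1.75128 >1
  x=-2.176: |R|=1.68190 >1
Stable set (-1.6568, 0).

(-1.6568, 0).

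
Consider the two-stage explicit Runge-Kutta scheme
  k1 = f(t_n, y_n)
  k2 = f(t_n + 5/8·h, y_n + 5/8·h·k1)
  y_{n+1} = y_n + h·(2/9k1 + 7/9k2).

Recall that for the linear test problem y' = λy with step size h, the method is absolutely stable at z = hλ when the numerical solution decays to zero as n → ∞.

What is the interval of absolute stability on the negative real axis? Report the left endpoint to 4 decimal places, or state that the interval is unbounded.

Set f=λy, z=hλ:
  k1=λy_n ⇒ h·k1=z·y_n;  k2=λ(1+5/8z)y_n ⇒ h·k2=z(1+5/8z)y_n
  y_{n+1}/y_n = 1 + 2/9z + 7/9z(1+5/8z) = 1 + z + 35/72z²
  ⇒ R(z) = 1 + z + 35/72z².

Need |R(x)|<1, x<0.
x=-0.53: |R|=0.6065
R=1: x+35/72x²=0 ⇒ x=−72/35=-2.0571; min R=1−1/(4·35/72)=0.4857>−1
Confirm numerically:
  x=-1.541: |R|=0.61336 <1
  x=-1.320: |R|=0.52700 <1
  x=-1.149: |R|=0.49276 <1
  x=-2.536: |R|=1.59032 >1
  x=-2.524: |R|=1.57281 >1
  x=-2.451: |R|=1.46926 >1
Interval (-2.0571, 0).

(-2.0571, 0).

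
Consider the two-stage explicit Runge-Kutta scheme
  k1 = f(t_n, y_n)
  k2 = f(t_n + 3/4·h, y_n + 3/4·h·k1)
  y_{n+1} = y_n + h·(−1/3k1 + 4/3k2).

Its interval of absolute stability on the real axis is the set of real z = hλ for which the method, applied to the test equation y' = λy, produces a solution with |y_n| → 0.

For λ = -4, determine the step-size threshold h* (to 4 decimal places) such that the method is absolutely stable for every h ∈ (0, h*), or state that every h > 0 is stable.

Set f=λy, z=hλ:
  k1=λy_n ⇒ h·k1=z·y_n;  k2=λ(1+3/4z)y_n ⇒ h·k2=z(1+3/4z)y_n
  y_{n+1}/y_n = 1 − 1/3z + 4/3z(1+3/4z) = 1 + z + z²
  R(z) = 1 + z + z².

Need |R(x)|<1, x<0.
x=-1.77: |R|=2.3629
R=1: x+1x²=0 ⇒ x=−1=-1.0000; min R=1−1/(4·1)=0.7500>−1
Confirm numerically:
  x=-0.597: |R|=0.75941 <1
  x=-0.583: |R|=0.75689 <1
  x=-0.535: |R|=0.75123 <1
  x=-1.586: |R|=1.92940 >1
  x=-1.412: |R|=1.58174 >1
  x=-1.166: |R|=1.19356 >1
Interval (-1.0000, 0).

(-1.0000,0); λ=-4 ⇒ h* = (1)/4 = 0.2500.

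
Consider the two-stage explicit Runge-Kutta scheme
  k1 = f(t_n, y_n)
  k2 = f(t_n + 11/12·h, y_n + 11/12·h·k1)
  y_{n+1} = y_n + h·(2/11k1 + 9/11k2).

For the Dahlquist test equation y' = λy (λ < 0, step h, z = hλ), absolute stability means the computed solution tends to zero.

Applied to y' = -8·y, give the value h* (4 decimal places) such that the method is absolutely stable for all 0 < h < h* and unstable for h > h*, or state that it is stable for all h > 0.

(-1.3333,0); λ=-8 ⇒ h* = (4/3)/8 = 0.1667.

Test eqn y'=λy, z=hλ:
  k1=λy_n ⇒ h·k1=z·y_n;  k2=λ(1+11/12z)y_n ⇒ h·k2=z(1+11/12z)y_n
  y_{n+1}/y_n = 1 + 2/11z + 9/11z(1+11/12z) = 1 + z + 3/4z²
  so R(z) = 1 + z + 3/4z².

Solve |R(x)|<1 on ℝ⁻.
x=-1.16: |R|=0.8492
R=1: x+3/4x²=0 ⇒ x=−4/3=-1.3333; min R=1−1/(4·3/4)=0.6667>−1
Confirm numerically:
  x=-0.890: |R|=0.70408 <1
  x=-0.847: |R|=0.69106 <1
  x=-0.679: |R|=0.66678 <1
  x=-0.636: |R|=0.66737 <1
  x=-1.749: |R|=1.54525 >1
  x=-1.745: |R|=1.53877 >1
So |R|<1 on (-1.3333, 0).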